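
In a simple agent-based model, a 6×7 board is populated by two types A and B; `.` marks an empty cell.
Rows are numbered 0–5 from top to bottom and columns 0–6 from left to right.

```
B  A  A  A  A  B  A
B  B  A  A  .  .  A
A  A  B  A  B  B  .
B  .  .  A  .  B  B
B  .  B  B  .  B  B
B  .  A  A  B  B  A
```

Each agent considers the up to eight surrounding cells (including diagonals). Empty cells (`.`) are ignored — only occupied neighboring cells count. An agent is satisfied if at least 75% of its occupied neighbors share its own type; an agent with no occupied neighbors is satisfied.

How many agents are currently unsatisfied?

(0,0)B 2/3 ✗
(0,1)A 2/5 ✗
(0,2)A 4/5 ✓
(0,3)A 4/4 ✓
(0,4)A 2/3 ✗
(0,5)B 0/3 ✗
(0,6)A 1/2 ✗
(1,0)B 2/5 ✗
(1,1)B 3/8 ✗
(1,2)A 6/8 ✓
(1,3)A 5/7 ✗
(1,6)A 1/3 ✗
(2,0)A 1/4 ✗
(2,1)A 2/6 ✗
(2,2)B 1/6 ✗
(2,3)A 3/5 ✗
(2,4)B 2/5 ✗
(2,5)B 3/4 ✓
(3,0)B 1/3 ✗
(3,3)A 1/5 ✗
(3,5)B 5/5 ✓
(3,6)B 4/4 ✓
(4,0)B 2/2 ✓
(4,2)B 1/4 ✗
(4,3)B 2/5 ✗
(4,5)B 5/6 ✓
(4,6)B 4/5 ✓
(5,0)B 1/1 ✓
(5,2)A 1/3 ✗
(5,3)A 1/4 ✗
(5,4)B 3/4 ✓
(5,5)B 3/4 ✓
(5,6)A 0/3 ✗
Unsatisfied: (0,0), (0,1), (0,4), (0,5), (0,6), (1,0), (1,1), (1,3), (1,6), (2,0), (2,1), (2,2), (2,3), (2,4), (3,0), (3,3), (4,2), (4,3), (5,2), (5,3), (5,6) — 21 in total.

21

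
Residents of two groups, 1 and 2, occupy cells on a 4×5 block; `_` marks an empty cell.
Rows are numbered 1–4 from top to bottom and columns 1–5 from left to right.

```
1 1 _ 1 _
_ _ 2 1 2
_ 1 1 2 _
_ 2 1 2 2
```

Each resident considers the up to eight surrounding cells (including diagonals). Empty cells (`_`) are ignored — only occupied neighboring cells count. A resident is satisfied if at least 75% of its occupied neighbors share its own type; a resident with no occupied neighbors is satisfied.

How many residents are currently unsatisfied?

11

Row 1: (1,1)1 1/1 ok · (1,2)1 1/2 unhappy · (1,4)1 1/3 unhappy
Row 2: (2,3)2 1/6 unhappy · (2,4)1 2/5 unhappy · (2,5)2 1/3 unhappy
Row 3: (3,2)1 2/4 unhappy · (3,3)1 3/7 unhappy · (3,4)2 4/7 unhappy
Row 4: (4,2)2 0/3 unhappy · (4,3)1 2/5 unhappy · (4,4)2 2/4 unhappy · (4,5)2 2/2 ok
Unsatisfied: (1,2), (1,4), (2,3), (2,4), (2,5), (3,2), (3,3), (3,4), (4,2), (4,3), (4,4) — 11 in total.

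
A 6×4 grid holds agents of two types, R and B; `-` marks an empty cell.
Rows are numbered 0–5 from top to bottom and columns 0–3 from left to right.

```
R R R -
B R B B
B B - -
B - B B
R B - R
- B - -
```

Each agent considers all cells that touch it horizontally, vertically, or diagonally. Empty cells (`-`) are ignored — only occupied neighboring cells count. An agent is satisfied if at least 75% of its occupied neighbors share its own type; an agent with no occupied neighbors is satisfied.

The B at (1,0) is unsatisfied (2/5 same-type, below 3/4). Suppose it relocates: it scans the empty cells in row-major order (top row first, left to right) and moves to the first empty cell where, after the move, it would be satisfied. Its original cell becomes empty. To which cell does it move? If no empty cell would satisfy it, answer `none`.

(2,2)

Vacating (1,0). Empty cells in order:
  (0,3): 2/3 same-type → still unsatisfied.
  (2,2): 5/6 same-type → satisfied — stop here.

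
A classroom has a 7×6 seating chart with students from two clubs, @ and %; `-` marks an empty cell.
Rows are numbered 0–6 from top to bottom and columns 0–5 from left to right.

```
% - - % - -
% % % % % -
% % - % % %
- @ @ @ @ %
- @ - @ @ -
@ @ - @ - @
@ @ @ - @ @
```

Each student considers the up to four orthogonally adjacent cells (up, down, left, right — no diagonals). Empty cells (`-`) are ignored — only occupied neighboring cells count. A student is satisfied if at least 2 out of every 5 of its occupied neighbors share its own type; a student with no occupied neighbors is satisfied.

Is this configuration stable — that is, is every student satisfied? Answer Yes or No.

Yes

Row 0: (0,0)% 1/1 satisfied · (0,3)% 1/1 satisfied
Row 1: (1,0)% 3/3 satisfied · (1,1)% 3/3 satisfied · (1,2)% 2/2 satisfied · (1,3)% 4/4 satisfied · (1,4)% 2/2 satisfied
Row 2: (2,0)% 2/2 satisfied · (2,1)% 2/3 satisfied · (2,3)% 2/3 satisfied · (2,4)% 3/4 satisfied · (2,5)% 2/2 satisfied
Row 3: (3,1)@ 2/3 satisfied · (3,2)@ 2/2 satisfied · (3,3)@ 3/4 satisfied · (3,4)@ 2/4 satisfied · (3,5)% 1/2 satisfied
Row 4: (4,1)@ 2/2 satisfied · (4,3)@ 3/3 satisfied · (4,4)@ 2/2 satisfied
Row 5: (5,0)@ 2/2 satisfied · (5,1)@ 3/3 satisfied · (5,3)@ 1/1 satisfied · (5,5)@ 1/1 satisfied
Row 6: (6,0)@ 2/2 satisfied · (6,1)@ 3/3 satisfied · (6,2)@ 1/1 satisfied · (6,4)@ 1/1 satisfied · (6,5)@ 2/2 satisfied
All meet the threshold, so the configuration is stable.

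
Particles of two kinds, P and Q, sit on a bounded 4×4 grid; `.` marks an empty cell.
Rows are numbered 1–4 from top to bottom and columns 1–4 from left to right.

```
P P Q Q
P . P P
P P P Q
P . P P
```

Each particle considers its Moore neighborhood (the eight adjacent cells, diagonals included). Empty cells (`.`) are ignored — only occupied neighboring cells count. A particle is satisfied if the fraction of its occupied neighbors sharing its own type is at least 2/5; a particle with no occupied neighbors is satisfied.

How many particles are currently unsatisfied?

3

Row 1: (1,1)P 2/2 satisfied · (1,2)P 3/4 satisfied · (1,3)Q 1/4 not · (1,4)Q 1/3 not
Row 2: (2,1)P 4/4 satisfied · (2,3)P 4/7 satisfied · (2,4)P 2/5 satisfied
Row 3: (3,1)P 3/3 satisfied · (3,2)P 6/6 satisfied · (3,3)P 5/6 satisfied · (3,4)Q 0/5 not
Row 4: (4,1)P 2/2 satisfied · (4,3)P 3/4 satisfied · (4,4)P 2/3 satisfied
Unsatisfied: (1,3), (1,4), (3,4) — 3 in total.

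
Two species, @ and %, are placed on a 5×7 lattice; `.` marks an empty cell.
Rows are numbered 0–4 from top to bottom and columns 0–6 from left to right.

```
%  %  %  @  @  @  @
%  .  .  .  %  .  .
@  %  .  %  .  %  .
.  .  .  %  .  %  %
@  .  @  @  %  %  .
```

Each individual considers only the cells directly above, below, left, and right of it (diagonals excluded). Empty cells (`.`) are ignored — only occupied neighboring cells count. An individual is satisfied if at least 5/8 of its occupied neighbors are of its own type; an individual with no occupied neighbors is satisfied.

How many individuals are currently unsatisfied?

(0,0)% 2/2 ✓
(0,1)% 2/2 ✓
(0,2)% 1/2 ✗
(0,3)@ 1/2 ✗
(0,4)@ 2/3 ✓
(0,5)@ 2/2 ✓
(0,6)@ 1/1 ✓
(1,0)% 1/2 ✗
(1,4)% 0/1 ✗
(2,0)@ 0/2 ✗
(2,1)% 0/1 ✗
(2,3)% 1/1 ✓
(2,5)% 1/1 ✓
(3,3)% 1/2 ✗
(3,5)% 3/3 ✓
(3,6)% 1/1 ✓
(4,0)@ 0/0 ✓
(4,2)@ 1/1 ✓
(4,3)@ 1/3 ✗
(4,4)% 1/2 ✗
(4,5)% 2/2 ✓
Unsatisfied: (0,2), (0,3), (1,0), (1,4), (2,0), (2,1), (3,3), (4,3), (4,4) — 9 in total.

9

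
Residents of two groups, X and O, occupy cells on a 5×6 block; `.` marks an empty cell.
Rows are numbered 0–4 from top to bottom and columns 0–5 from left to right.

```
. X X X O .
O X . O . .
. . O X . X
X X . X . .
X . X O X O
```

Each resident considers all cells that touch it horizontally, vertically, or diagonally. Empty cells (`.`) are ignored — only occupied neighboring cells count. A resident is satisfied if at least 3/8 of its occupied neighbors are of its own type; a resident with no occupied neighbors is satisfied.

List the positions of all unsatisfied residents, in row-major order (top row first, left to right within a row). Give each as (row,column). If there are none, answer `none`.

(0,3), (1,0), (2,2), (2,3), (4,3), (4,4), (4,5)

(0,1)X 2/3 ok
(0,2)X 3/4 ok
(0,3)X 1/3 unhappy
(0,4)O 1/2 ok
(1,0)O 0/2 unhappy
(1,1)X 2/4 ok
(1,3)O 2/5 ok
(2,2)O 1/5 unhappy
(2,3)X 1/3 unhappy
(2,5)X 0/0 ok
(3,0)X 2/2 ok
(3,1)X 3/4 ok
(3,3)X 3/5 ok
(4,0)X 2/2 ok
(4,2)X 2/3 ok
(4,3)O 0/3 unhappy
(4,4)X 1/3 unhappy
(4,5)O 0/1 unhappy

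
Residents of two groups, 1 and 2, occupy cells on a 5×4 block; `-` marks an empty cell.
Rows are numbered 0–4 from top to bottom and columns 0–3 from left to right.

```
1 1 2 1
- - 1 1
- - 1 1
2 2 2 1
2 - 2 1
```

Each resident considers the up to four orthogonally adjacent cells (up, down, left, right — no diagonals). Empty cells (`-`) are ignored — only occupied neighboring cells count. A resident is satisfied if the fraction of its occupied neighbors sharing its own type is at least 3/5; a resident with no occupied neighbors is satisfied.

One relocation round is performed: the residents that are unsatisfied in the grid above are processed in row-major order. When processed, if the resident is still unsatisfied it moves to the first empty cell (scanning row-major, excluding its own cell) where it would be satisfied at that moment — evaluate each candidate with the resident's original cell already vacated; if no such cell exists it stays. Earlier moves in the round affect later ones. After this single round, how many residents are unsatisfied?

2

Initially unsatisfied (in order): (0,1), (0,2), (0,3), (3,2), (4,2), (4,3).
  (0,1) → (1,0).
  (0,2) → (4,1).
  (0,3): now satisfied by earlier moves; stays.
  (3,2): no empty cell satisfies it; stays.
  (4,2): now satisfied by earlier moves; stays.
  (4,3) → (0,1).
Resulting grid:
1 1 - 1
1 - 1 1
- - 1 1
2 2 2 1
2 2 2 -
Unsatisfied now: (3,2), (3,3).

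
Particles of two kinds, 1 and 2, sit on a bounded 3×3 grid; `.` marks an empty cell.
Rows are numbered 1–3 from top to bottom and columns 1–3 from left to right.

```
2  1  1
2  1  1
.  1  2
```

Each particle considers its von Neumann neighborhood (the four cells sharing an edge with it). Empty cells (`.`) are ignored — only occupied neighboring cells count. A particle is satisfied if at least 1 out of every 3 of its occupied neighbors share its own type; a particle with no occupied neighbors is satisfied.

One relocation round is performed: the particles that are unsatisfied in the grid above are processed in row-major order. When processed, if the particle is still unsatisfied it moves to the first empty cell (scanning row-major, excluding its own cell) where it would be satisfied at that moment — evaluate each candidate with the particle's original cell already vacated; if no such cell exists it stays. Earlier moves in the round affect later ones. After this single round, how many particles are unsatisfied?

0

Initially unsatisfied (in order): (3,3).
  (3,3) → (3,1).
Resulting grid:
2 1 1
2 1 1
2 1 .
All satisfied now.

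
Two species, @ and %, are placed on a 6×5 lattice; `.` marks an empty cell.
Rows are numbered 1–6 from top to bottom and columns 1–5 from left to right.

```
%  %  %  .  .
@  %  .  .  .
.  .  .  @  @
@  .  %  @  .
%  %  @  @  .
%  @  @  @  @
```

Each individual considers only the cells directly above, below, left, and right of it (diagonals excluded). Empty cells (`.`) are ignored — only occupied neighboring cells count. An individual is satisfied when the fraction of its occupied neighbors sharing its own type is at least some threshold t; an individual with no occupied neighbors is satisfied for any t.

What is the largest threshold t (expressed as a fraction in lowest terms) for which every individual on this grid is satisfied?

0/1

(1,1)% 1/2
(1,2)% 3/3
(1,3)% 1/1
(2,1)@ 0/2
(2,2)% 1/2
(3,4)@ 2/2
(3,5)@ 1/1
(4,1)@ 0/1
(4,3)% 0/2
(4,4)@ 2/3
(5,1)% 2/3
(5,2)% 1/3
(5,3)@ 2/4
(5,4)@ 3/3
(6,1)% 1/2
(6,2)@ 1/3
(6,3)@ 3/3
(6,4)@ 3/3
(6,5)@ 1/1
The smallest same-type fraction is 0/2 at (2,1), which reduces to 0/1. Any threshold above that leaves this individual unsatisfied.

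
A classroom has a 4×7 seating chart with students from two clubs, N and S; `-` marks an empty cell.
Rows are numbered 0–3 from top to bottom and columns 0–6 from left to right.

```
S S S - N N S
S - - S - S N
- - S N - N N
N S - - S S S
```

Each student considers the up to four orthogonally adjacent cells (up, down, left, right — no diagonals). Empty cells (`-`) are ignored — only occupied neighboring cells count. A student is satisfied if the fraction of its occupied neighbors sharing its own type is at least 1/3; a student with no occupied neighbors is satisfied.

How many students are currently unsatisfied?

(0,0)S 2/2 ✓
(0,1)S 2/2 ✓
(0,2)S 1/1 ✓
(0,4)N 1/1 ✓
(0,5)N 1/3 ✓
(0,6)S 0/2 ✗
(1,0)S 1/1 ✓
(1,3)S 0/1 ✗
(1,5)S 0/3 ✗
(1,6)N 1/3 ✓
(2,2)S 0/1 ✗
(2,3)N 0/2 ✗
(2,5)N 1/3 ✓
(2,6)N 2/3 ✓
(3,0)N 0/1 ✗
(3,1)S 0/1 ✗
(3,4)S 1/1 ✓
(3,5)S 2/3 ✓
(3,6)S 1/2 ✓
Unsatisfied: (0,6), (1,3), (1,5), (2,2), (2,3), (3,0), (3,1) — 7 in total.

7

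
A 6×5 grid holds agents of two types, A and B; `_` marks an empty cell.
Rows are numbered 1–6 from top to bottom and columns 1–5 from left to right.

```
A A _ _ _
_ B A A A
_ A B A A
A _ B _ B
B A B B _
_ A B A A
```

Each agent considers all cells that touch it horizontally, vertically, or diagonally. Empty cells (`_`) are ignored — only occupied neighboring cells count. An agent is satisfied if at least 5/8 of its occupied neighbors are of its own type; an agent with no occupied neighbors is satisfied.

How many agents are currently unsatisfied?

(1,1)A 1/2 not
(1,2)A 2/3 satisfied
(2,2)B 1/5 not
(2,3)A 4/6 satisfied
(2,4)A 4/5 satisfied
(2,5)A 3/3 satisfied
(3,2)A 2/5 not
(3,3)B 2/6 not
(3,4)A 4/7 not
(3,5)A 3/4 satisfied
(4,1)A 2/3 satisfied
(4,3)B 3/6 not
(4,5)B 1/3 not
(5,1)B 0/3 not
(5,2)A 2/6 not
(5,3)B 3/6 not
(5,4)B 4/6 satisfied
(6,2)A 1/4 not
(6,3)B 2/5 not
(6,4)A 1/4 not
(6,5)A 1/2 not
Unsatisfied: (1,1), (2,2), (3,2), (3,3), (3,4), (4,3), (4,5), (5,1), (5,2), (5,3), (6,2), (6,3), (6,4), (6,5) — 14 in total.

14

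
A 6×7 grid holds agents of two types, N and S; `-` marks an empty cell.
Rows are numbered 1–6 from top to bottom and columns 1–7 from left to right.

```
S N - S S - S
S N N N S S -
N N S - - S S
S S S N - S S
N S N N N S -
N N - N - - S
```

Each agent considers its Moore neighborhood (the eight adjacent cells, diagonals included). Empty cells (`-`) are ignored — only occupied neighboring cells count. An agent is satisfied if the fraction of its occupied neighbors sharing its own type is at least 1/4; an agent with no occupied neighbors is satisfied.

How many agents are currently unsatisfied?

Row 1: (1,1)S 1/3 satisfied · (1,2)N 2/4 satisfied · (1,4)S 2/4 satisfied · (1,5)S 3/4 satisfied · (1,7)S 1/1 satisfied
Row 2: (2,1)S 1/5 not · (2,2)N 4/7 satisfied · (2,3)N 4/6 satisfied · (2,4)N 1/5 not · (2,5)S 4/5 satisfied · (2,6)S 5/5 satisfied
Row 3: (3,1)N 2/5 satisfied · (3,2)N 3/8 satisfied · (3,3)S 2/7 satisfied · (3,6)S 5/5 satisfied · (3,7)S 4/4 satisfied
Row 4: (4,1)S 2/5 satisfied · (4,2)S 4/8 satisfied · (4,3)S 3/7 satisfied · (4,4)N 3/5 satisfied · (4,6)S 4/5 satisfied · (4,7)S 4/4 satisfied
Row 5: (5,1)N 2/5 satisfied · (5,2)S 3/7 satisfied · (5,3)N 4/7 satisfied · (5,4)N 4/5 satisfied · (5,5)N 3/5 satisfied · (5,6)S 3/4 satisfied
Row 6: (6,1)N 2/3 satisfied · (6,2)N 3/4 satisfied · (6,4)N 3/3 satisfied · (6,7)S 1/1 satisfied
Unsatisfied: (2,1), (2,4) — 2 in total.

2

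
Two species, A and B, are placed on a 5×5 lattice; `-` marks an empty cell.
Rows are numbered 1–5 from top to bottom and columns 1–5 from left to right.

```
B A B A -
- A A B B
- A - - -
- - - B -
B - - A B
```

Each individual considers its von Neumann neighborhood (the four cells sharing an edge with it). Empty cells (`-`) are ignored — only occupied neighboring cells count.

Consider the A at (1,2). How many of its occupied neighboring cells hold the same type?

Occupied neighbors of (1,2): (2,2)=A, (1,1)=B, (1,3)=B.
Same type (A): 1 of 3.

1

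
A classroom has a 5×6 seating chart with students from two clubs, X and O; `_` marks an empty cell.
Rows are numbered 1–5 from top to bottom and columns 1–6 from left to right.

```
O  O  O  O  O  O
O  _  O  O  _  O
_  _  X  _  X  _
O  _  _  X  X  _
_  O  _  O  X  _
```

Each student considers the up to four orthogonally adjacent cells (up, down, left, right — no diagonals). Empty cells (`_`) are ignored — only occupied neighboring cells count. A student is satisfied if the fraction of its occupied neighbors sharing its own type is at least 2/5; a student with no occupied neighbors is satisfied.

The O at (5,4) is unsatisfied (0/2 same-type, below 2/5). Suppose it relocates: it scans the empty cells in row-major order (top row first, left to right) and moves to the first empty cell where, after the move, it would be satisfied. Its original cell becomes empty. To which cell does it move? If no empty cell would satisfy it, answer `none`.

Vacating (5,4). Empty cells in order:
  (2,2): 3/3 same-type → satisfied — stop here.

(2,2)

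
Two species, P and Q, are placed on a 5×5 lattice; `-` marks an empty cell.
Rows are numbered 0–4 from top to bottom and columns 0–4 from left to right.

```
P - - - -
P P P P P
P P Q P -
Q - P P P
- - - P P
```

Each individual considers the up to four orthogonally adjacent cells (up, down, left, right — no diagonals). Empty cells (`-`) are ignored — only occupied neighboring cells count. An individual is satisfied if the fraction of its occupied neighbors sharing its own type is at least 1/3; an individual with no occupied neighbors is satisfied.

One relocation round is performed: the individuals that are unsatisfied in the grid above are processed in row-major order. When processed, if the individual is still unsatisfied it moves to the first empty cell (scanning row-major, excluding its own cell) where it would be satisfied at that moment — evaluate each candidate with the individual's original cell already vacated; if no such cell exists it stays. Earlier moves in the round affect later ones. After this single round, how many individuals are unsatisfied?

0

Initially unsatisfied (in order): (2,2), (3,0).
  (2,2) → (3,1).
  (3,0): now satisfied by earlier moves; stays.
Resulting grid:
P - - - -
P P P P P
P P - P -
Q Q P P P
- - - P P
All satisfied now.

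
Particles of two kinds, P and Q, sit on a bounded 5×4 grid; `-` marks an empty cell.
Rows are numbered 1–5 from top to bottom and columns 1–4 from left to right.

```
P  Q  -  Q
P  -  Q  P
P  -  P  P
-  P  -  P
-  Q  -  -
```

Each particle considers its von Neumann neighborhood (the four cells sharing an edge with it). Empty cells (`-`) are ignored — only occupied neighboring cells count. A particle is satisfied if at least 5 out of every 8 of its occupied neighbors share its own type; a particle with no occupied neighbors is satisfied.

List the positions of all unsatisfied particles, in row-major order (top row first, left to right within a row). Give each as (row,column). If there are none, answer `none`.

(1,1)P 1/2 unhappy
(1,2)Q 0/1 unhappy
(1,4)Q 0/1 unhappy
(2,1)P 2/2 ok
(2,3)Q 0/2 unhappy
(2,4)P 1/3 unhappy
(3,1)P 1/1 ok
(3,3)P 1/2 unhappy
(3,4)P 3/3 ok
(4,2)P 0/1 unhappy
(4,4)P 1/1 ok
(5,2)Q 0/1 unhappy

(1,1), (1,2), (1,4), (2,3), (2,4), (3,3), (4,2), (5,2)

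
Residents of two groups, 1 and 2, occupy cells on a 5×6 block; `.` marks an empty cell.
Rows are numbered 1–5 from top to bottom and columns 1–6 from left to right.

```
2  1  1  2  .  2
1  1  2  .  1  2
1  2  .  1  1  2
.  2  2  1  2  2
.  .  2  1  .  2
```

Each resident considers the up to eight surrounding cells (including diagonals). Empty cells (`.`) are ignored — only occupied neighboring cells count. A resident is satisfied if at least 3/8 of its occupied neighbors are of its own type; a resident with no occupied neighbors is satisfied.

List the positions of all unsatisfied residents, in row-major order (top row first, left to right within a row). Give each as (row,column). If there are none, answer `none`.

(1,1), (1,4), (2,3), (2,5), (5,4)

Row 1: (1,1)2 0/3 unhappy · (1,2)1 3/5 ok · (1,3)1 2/4 ok · (1,4)2 1/3 unhappy · (1,6)2 1/2 ok
Row 2: (2,1)1 3/5 ok · (2,2)1 4/7 ok · (2,3)2 2/6 unhappy · (2,5)1 2/6 unhappy · (2,6)2 2/4 ok
Row 3: (3,1)1 2/4 ok · (3,2)2 3/6 ok · (3,4)1 3/6 ok · (3,5)1 3/7 ok · (3,6)2 3/5 ok
Row 4: (4,2)2 3/4 ok · (4,3)2 3/6 ok · (4,4)1 3/6 ok · (4,5)2 3/7 ok · (4,6)2 3/4 ok
Row 5: (5,3)2 2/4 ok · (5,4)1 1/4 unhappy · (5,6)2 2/2 ok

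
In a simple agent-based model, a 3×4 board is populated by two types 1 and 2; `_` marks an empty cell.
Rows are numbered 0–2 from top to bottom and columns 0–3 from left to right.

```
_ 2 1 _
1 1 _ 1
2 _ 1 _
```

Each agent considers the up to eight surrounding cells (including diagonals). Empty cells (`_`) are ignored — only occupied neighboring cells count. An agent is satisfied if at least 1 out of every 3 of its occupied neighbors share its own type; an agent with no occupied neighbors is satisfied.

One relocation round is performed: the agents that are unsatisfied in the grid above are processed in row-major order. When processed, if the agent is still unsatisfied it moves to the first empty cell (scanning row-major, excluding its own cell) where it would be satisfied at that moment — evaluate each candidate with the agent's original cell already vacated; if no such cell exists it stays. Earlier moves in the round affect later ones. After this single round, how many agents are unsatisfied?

1

Initially unsatisfied (in order): (0,1), (2,0).
  (0,1): no empty cell satisfies it; stays.
  (2,0) → (0,0).
Resulting grid:
2 2 1 _
1 1 _ 1
_ _ 1 _
Unsatisfied now: (0,1).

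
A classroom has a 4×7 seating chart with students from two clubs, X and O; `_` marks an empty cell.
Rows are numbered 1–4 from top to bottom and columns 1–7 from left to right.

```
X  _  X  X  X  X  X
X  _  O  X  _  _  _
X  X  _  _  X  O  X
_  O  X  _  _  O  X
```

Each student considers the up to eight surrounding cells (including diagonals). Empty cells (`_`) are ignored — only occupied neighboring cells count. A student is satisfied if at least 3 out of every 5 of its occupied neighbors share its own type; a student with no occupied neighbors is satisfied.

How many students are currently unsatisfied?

8

Row 1: (1,1)X 1/1 ✓ · (1,3)X 2/3 ✓ · (1,4)X 3/4 ✓ · (1,5)X 3/3 ✓ · (1,6)X 2/2 ✓ · (1,7)X 1/1 ✓
Row 2: (2,1)X 3/3 ✓ · (2,3)O 0/4 ✗ · (2,4)X 4/5 ✓
Row 3: (3,1)X 2/3 ✓ · (3,2)X 3/5 ✓ · (3,5)X 1/3 ✗ · (3,6)O 1/4 ✗ · (3,7)X 1/3 ✗
Row 4: (4,2)O 0/3 ✗ · (4,3)X 1/2 ✗ · (4,6)O 1/4 ✗ · (4,7)X 1/3 ✗
Unsatisfied: (2,3), (3,5), (3,6), (3,7), (4,2), (4,3), (4,6), (4,7) — 8 in total.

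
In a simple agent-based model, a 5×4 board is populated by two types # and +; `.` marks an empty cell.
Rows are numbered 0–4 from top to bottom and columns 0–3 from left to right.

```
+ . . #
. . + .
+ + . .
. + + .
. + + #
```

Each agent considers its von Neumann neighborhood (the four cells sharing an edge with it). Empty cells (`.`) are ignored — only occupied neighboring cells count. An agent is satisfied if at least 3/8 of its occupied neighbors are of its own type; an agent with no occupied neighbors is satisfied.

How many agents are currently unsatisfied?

(0,0)+ 0/0 satisfied
(0,3)# 0/0 satisfied
(1,2)+ 0/0 satisfied
(2,0)+ 1/1 satisfied
(2,1)+ 2/2 satisfied
(3,1)+ 3/3 satisfied
(3,2)+ 2/2 satisfied
(4,1)+ 2/2 satisfied
(4,2)+ 2/3 satisfied
(4,3)# 0/1 not
Unsatisfied: (4,3) — 1 in total.

1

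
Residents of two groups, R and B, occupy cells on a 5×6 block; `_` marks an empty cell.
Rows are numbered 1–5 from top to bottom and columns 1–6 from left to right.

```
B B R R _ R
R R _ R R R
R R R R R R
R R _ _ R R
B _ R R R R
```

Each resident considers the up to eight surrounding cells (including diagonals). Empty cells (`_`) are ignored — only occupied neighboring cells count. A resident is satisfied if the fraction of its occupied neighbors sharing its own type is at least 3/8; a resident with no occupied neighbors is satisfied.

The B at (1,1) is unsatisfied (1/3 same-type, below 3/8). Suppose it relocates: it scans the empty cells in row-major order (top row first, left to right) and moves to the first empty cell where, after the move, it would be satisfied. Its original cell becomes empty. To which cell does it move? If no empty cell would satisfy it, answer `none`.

Vacating (1,1). Empty cells in order:
  (1,5): 0/5 same-type → still unsatisfied.
  (2,3): 1/8 same-type → still unsatisfied.
  (4,3): 0/6 same-type → still unsatisfied.
  (4,4): 0/7 same-type → still unsatisfied.
  (5,2): 1/4 same-type → still unsatisfied.

none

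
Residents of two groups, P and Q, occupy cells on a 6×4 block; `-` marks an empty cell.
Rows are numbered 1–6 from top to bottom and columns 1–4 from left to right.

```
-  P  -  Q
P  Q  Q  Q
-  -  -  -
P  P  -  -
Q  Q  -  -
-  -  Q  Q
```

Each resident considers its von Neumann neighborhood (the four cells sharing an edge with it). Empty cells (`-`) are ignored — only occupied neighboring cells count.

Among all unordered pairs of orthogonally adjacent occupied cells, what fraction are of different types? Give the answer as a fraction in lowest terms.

2/5

Scan each occupied cell's neighbors to the right and below so each pair is counted once.
Row 1: P(1,2)–Q(2,2)≠ Q(1,4)–Q(2,4)=  → 1/2 unlike.
Row 2: P(2,1)–Q(2,2)≠ Q(2,2)–Q(2,3)= Q(2,3)–Q(2,4)=  → 1/3 unlike.
Row 4: P(4,1)–P(4,2)= P(4,1)–Q(5,1)≠ P(4,2)–Q(5,2)≠  → 2/3 unlike.
Row 5: Q(5,1)–Q(5,2)=  → 0/1 unlike.
Row 6: Q(6,3)–Q(6,4)=  → 0/1 unlike.
Total adjacent occupied pairs: 10; unlike-type pairs: 4.
4/10 reduces to 2/5.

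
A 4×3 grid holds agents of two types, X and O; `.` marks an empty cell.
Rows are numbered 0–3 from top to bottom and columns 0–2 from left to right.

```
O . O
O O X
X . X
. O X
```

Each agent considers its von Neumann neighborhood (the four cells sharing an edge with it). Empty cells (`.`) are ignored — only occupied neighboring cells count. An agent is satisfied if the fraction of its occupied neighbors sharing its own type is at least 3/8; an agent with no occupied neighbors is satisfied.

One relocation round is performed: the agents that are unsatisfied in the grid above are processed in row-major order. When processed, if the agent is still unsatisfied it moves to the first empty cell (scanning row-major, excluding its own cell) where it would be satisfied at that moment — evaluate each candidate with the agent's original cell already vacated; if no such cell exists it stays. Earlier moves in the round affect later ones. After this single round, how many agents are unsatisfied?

Initially unsatisfied (in order): (0,2), (1,2), (2,0), (3,1).
  (0,2) → (0,1).
  (1,2): now satisfied by earlier moves; stays.
  (2,0) → (0,2).
  (3,1) → (2,0).
Resulting grid:
O O X
O O X
O . X
. . X
All satisfied now.

0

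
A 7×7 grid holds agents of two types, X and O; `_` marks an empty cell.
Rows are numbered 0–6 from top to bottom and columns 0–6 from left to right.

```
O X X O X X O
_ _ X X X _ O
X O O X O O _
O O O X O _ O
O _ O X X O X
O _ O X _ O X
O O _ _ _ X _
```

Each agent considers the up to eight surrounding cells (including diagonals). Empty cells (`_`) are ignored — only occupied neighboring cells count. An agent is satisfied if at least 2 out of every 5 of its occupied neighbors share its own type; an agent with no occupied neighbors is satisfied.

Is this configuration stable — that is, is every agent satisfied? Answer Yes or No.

No

(0,0)O 0/1 not
(0,1)X 2/3 satisfied
(0,2)X 3/4 satisfied
(0,3)O 0/5 not
(0,4)X 3/4 satisfied
(0,5)X 2/4 satisfied
(0,6)O 1/2 satisfied
(1,2)X 4/7 satisfied
(1,3)X 5/8 satisfied
(1,4)X 4/7 satisfied
(1,6)O 2/3 satisfied
(2,0)X 0/3 not
(2,1)O 4/6 satisfied
(2,2)O 3/7 satisfied
(2,3)X 4/8 satisfied
(2,4)O 2/6 not
(2,5)O 4/5 satisfied
(3,0)O 3/4 satisfied
(3,1)O 6/7 satisfied
(3,2)O 4/7 satisfied
(3,3)X 3/8 not
(3,4)O 3/7 satisfied
(3,6)O 2/3 satisfied
(4,0)O 3/3 satisfied
(4,2)O 3/6 satisfied
(4,3)X 3/7 satisfied
(4,4)X 3/6 satisfied
(4,5)O 3/6 satisfied
(4,6)X 1/4 not
(5,0)O 3/3 satisfied
(5,2)O 2/4 satisfied
(5,3)X 2/4 satisfied
(5,5)O 1/5 not
(5,6)X 2/4 satisfied
(6,0)O 2/2 satisfied
(6,1)O 3/3 satisfied
(6,5)X 1/2 satisfied
For instance (0,0) has only 0/1 same-type neighbors, below 2/5.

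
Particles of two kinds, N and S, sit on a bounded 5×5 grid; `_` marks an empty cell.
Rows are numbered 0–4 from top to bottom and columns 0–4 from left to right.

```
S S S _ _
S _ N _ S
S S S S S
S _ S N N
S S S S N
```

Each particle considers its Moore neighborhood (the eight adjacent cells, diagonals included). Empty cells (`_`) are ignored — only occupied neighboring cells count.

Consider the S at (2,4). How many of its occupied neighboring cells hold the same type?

2

Occupied neighbors of (2,4): (1,4)=S, (2,3)=S, (3,3)=N, (3,4)=N.
Same type (S): 2 of 4.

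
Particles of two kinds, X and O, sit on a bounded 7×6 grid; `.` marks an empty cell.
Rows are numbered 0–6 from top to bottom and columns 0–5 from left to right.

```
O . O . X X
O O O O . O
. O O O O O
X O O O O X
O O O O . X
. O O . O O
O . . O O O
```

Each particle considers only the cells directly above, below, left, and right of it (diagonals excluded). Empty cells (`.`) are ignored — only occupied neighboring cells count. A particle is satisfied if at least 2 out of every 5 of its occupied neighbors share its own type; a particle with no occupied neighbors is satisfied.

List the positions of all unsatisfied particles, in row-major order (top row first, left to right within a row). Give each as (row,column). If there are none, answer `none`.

Row 0: (0,0)O 1/1 satisfied · (0,2)O 1/1 satisfied · (0,4)X 1/1 satisfied · (0,5)X 1/2 satisfied
Row 1: (1,0)O 2/2 satisfied · (1,1)O 3/3 satisfied · (1,2)O 4/4 satisfied · (1,3)O 2/2 satisfied · (1,5)O 1/2 satisfied
Row 2: (2,1)O 3/3 satisfied · (2,2)O 4/4 satisfied · (2,3)O 4/4 satisfied · (2,4)O 3/3 satisfied · (2,5)O 2/3 satisfied
Row 3: (3,0)X 0/2 not · (3,1)O 3/4 satisfied · (3,2)O 4/4 satisfied · (3,3)O 4/4 satisfied · (3,4)O 2/3 satisfied · (3,5)X 1/3 not
Row 4: (4,0)O 1/2 satisfied · (4,1)O 4/4 satisfied · (4,2)O 4/4 satisfied · (4,3)O 2/2 satisfied · (4,5)X 1/2 satisfied
Row 5: (5,1)O 2/2 satisfied · (5,2)O 2/2 satisfied · (5,4)O 2/2 satisfied · (5,5)O 2/3 satisfied
Row 6: (6,0)O 0/0 satisfied · (6,3)O 1/1 satisfied · (6,4)O 3/3 satisfied · (6,5)O 2/2 satisfied

(3,0), (3,5)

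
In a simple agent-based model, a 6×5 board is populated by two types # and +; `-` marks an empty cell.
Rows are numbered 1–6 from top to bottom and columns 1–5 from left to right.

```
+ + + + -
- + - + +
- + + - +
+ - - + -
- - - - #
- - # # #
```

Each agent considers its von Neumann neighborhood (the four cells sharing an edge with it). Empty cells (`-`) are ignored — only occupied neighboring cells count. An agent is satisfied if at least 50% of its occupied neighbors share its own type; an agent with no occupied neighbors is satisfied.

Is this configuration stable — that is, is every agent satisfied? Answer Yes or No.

Yes

Row 1: (1,1)+ 1/1 ok · (1,2)+ 3/3 ok · (1,3)+ 2/2 ok · (1,4)+ 2/2 ok
Row 2: (2,2)+ 2/2 ok · (2,4)+ 2/2 ok · (2,5)+ 2/2 ok
Row 3: (3,2)+ 2/2 ok · (3,3)+ 1/1 ok · (3,5)+ 1/1 ok
Row 4: (4,1)+ 0/0 ok · (4,4)+ 0/0 ok
Row 5: (5,5)# 1/1 ok
Row 6: (6,3)# 1/1 ok · (6,4)# 2/2 ok · (6,5)# 2/2 ok
All meet the threshold, so the configuration is stable.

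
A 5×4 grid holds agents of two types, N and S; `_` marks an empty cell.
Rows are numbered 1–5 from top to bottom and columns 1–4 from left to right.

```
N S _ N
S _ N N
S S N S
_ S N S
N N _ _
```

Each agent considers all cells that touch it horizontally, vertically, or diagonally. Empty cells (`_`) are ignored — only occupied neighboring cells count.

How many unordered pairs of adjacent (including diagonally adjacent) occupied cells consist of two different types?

16

Scan each occupied cell's neighbors to the right and below (and the two forward diagonals) so each pair is counted once.
Row 1: N(1,1)–S(1,2)≠ N(1,1)–S(2,1)≠ S(1,2)–N(2,3)≠ S(1,2)–S(2,1)= N(1,4)–N(2,4)= N(1,4)–N(2,3)=  → 3/6 unlike.
Row 2: S(2,1)–S(3,1)= S(2,1)–S(3,2)= N(2,3)–N(2,4)= N(2,3)–N(3,3)= N(2,3)–S(3,4)≠ N(2,3)–S(3,2)≠ N(2,4)–S(3,4)≠ N(2,4)–N(3,3)=  → 3/8 unlike.
Row 3: S(3,1)–S(3,2)= S(3,1)–S(4,2)= S(3,2)–N(3,3)≠ S(3,2)–S(4,2)= S(3,2)–N(4,3)≠ N(3,3)–S(3,4)≠ N(3,3)–N(4,3)= N(3,3)–S(4,4)≠ N(3,3)–S(4,2)≠ S(3,4)–S(4,4)= S(3,4)–N(4,3)≠  → 6/11 unlike.
Row 4: S(4,2)–N(4,3)≠ S(4,2)–N(5,2)≠ S(4,2)–N(5,1)≠ N(4,3)–S(4,4)≠ N(4,3)–N(5,2)=  → 4/5 unlike.
Row 5: N(5,1)–N(5,2)=  → 0/1 unlike.
Total adjacent occupied pairs: 31; unlike-type pairs: 16.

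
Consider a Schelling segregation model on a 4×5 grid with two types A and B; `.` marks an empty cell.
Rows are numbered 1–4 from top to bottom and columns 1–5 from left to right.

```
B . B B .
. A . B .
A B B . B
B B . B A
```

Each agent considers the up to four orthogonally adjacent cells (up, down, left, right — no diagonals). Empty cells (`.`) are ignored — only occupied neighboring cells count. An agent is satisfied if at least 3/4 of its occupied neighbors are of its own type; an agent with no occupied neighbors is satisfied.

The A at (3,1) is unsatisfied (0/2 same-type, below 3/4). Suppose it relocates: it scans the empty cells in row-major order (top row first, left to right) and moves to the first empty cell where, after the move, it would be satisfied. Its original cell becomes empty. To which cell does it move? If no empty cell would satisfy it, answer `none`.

Vacating (3,1). Empty cells in order:
  (1,2): 1/3 same-type → still unsatisfied.
  (1,5): 0/1 same-type → still unsatisfied.
  (2,1): 1/2 same-type → still unsatisfied.
  (2,3): 1/4 same-type → still unsatisfied.
  (2,5): 0/2 same-type → still unsatisfied.
  (3,4): 0/4 same-type → still unsatisfied.
  (4,3): 0/3 same-type → still unsatisfied.

none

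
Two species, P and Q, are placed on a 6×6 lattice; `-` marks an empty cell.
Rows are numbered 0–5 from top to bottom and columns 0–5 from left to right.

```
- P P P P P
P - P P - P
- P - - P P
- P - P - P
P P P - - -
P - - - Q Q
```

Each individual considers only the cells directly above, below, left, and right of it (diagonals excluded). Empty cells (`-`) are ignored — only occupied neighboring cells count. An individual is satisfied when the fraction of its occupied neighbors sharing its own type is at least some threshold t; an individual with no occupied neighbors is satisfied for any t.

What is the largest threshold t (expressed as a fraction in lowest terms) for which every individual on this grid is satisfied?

Row 0: (0,1)P 1/1 · (0,2)P 3/3 · (0,3)P 3/3 · (0,4)P 2/2 · (0,5)P 2/2
Row 1: (1,0)P — no occupied neighbors · (1,2)P 2/2 · (1,3)P 2/2 · (1,5)P 2/2
Row 2: (2,1)P 1/1 · (2,4)P 1/1 · (2,5)P 3/3
Row 3: (3,1)P 2/2 · (3,3)P — no occupied neighbors · (3,5)P 1/1
Row 4: (4,0)P 2/2 · (4,1)P 3/3 · (4,2)P 1/1
Row 5: (5,0)P 1/1 · (5,4)Q 1/1 · (5,5)Q 1/1
The smallest same-type fraction is 1/1 at (0,1), which reduces to 1/1. Any threshold above that leaves this individual unsatisfied.

1/1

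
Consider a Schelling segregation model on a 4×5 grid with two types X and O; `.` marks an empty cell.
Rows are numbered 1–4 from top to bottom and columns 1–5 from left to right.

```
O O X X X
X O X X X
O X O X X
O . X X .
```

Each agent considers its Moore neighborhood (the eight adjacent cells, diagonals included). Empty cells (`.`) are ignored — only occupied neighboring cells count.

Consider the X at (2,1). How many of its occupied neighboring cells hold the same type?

1

Occupied neighbors of (2,1): (1,1)=O, (1,2)=O, (2,2)=O, (3,1)=O, (3,2)=X.
Same type (X): 1 of 5.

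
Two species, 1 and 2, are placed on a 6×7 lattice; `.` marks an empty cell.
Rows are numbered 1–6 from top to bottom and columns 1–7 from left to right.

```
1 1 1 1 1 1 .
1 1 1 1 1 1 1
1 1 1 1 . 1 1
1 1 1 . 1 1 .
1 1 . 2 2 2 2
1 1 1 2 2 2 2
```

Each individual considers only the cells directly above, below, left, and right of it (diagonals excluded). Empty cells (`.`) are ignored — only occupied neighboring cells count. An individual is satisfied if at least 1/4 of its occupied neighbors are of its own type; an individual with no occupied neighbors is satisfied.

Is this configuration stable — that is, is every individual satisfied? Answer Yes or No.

Yes

Row 1: (1,1)1 2/2 ✓ · (1,2)1 3/3 ✓ · (1,3)1 3/3 ✓ · (1,4)1 3/3 ✓ · (1,5)1 3/3 ✓ · (1,6)1 2/2 ✓
Row 2: (2,1)1 3/3 ✓ · (2,2)1 4/4 ✓ · (2,3)1 4/4 ✓ · (2,4)1 4/4 ✓ · (2,5)1 3/3 ✓ · (2,6)1 4/4 ✓ · (2,7)1 2/2 ✓
Row 3: (3,1)1 3/3 ✓ · (3,2)1 4/4 ✓ · (3,3)1 4/4 ✓ · (3,4)1 2/2 ✓ · (3,6)1 3/3 ✓ · (3,7)1 2/2 ✓
Row 4: (4,1)1 3/3 ✓ · (4,2)1 4/4 ✓ · (4,3)1 2/2 ✓ · (4,5)1 1/2 ✓ · (4,6)1 2/3 ✓
Row 5: (5,1)1 3/3 ✓ · (5,2)1 3/3 ✓ · (5,4)2 2/2 ✓ · (5,5)2 3/4 ✓ · (5,6)2 3/4 ✓ · (5,7)2 2/2 ✓
Row 6: (6,1)1 2/2 ✓ · (6,2)1 3/3 ✓ · (6,3)1 1/2 ✓ · (6,4)2 2/3 ✓ · (6,5)2 3/3 ✓ · (6,6)2 3/3 ✓ · (6,7)2 2/2 ✓
All meet the threshold, so the configuration is stable.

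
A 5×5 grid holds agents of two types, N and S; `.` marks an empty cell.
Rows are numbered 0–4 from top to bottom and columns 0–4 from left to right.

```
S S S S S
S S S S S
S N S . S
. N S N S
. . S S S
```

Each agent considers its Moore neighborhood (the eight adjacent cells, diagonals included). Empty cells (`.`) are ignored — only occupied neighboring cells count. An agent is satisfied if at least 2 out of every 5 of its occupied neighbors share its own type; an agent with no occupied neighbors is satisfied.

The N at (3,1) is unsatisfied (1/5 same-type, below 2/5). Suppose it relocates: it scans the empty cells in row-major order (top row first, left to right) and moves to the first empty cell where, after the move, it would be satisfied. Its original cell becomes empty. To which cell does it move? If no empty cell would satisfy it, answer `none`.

Vacating (3,1). Empty cells in order:
  (2,3): 1/8 same-type → still unsatisfied.
  (3,0): 1/2 same-type → satisfied — stop here.

(3,0)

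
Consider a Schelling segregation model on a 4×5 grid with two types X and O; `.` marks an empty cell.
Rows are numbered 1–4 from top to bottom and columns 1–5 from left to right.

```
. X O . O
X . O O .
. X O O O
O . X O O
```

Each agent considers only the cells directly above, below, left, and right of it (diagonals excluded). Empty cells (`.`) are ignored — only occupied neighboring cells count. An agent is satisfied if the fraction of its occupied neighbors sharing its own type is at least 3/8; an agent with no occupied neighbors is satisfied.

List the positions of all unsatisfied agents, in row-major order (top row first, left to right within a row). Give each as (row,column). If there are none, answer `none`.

(1,2), (3,2), (4,3)

Row 1: (1,2)X 0/1 not · (1,3)O 1/2 satisfied · (1,5)O 0/0 satisfied
Row 2: (2,1)X 0/0 satisfied · (2,3)O 3/3 satisfied · (2,4)O 2/2 satisfied
Row 3: (3,2)X 0/1 not · (3,3)O 2/4 satisfied · (3,4)O 4/4 satisfied · (3,5)O 2/2 satisfied
Row 4: (4,1)O 0/0 satisfied · (4,3)X 0/2 not · (4,4)O 2/3 satisfied · (4,5)O 2/2 satisfied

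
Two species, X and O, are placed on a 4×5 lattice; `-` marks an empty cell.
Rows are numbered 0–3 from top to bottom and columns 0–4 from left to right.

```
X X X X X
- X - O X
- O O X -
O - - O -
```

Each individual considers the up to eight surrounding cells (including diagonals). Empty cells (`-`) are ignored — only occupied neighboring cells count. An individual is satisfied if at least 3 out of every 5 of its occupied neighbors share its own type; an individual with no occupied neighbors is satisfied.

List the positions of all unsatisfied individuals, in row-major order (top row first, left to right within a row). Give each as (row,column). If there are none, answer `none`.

Row 0: (0,0)X 2/2 ok · (0,1)X 3/3 ok · (0,2)X 3/4 ok · (0,3)X 3/4 ok · (0,4)X 2/3 ok
Row 1: (1,1)X 3/5 ok · (1,3)O 1/6 unhappy · (1,4)X 3/4 ok
Row 2: (2,1)O 2/3 ok · (2,2)O 3/5 ok · (2,3)X 1/4 unhappy
Row 3: (3,0)O 1/1 ok · (3,3)O 1/2 unhappy

(1,3), (2,3), (3,3)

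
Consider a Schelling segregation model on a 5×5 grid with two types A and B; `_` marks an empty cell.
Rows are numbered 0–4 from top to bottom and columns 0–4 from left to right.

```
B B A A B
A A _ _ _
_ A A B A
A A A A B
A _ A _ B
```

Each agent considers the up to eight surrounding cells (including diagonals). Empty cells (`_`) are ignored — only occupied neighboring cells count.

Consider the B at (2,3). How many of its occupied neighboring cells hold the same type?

1

Occupied neighbors of (2,3): (2,2)=A, (2,4)=A, (3,2)=A, (3,3)=A, (3,4)=B.
Same type (B): 1 of 5.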